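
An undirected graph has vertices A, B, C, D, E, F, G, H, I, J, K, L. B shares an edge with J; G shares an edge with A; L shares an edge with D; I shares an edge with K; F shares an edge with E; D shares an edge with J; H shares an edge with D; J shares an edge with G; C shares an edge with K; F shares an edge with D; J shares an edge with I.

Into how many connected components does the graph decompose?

From A: component {A, B, C, D, E, F, G, H, I, J, K, L}.
That's 1 component.

1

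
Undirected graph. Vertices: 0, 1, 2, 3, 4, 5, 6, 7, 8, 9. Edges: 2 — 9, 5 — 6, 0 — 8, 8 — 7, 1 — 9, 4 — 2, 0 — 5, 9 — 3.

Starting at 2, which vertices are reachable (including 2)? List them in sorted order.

Start at 2.
Its neighbours: 4, 9.
Then their neighbours: 1, 3.
Nothing further is reachable.

1, 2, 3, 4, 9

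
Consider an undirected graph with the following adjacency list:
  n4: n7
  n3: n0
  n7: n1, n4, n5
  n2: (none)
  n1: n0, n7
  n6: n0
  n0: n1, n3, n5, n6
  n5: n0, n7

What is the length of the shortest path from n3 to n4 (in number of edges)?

Distance 0: n3.
Distance 1: n0.
Distance 2: n1, n5, n6.
Distance 3: n7.
Distance 4: n4 — contains n4.

4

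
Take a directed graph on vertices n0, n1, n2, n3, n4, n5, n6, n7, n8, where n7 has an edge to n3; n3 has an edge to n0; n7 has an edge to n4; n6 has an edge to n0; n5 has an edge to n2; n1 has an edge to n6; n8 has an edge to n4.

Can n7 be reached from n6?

Explore from n6.
Distance 1: reach n0.
The search from n6 is exhausted; no directed path reaches n7.

No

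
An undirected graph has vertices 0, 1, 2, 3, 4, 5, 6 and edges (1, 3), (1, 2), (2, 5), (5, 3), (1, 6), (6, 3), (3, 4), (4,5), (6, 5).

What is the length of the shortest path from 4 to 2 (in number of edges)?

Distance 0: 4.
Distance 1: 3, 5.
Distance 2: 1, 2, 6 — contains 2.

2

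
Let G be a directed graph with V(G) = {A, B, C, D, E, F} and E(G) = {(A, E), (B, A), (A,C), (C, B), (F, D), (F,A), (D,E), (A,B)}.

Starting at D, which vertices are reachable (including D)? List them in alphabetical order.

Start at D.
Its neighbours: E.
Nothing further is reachable.

D, E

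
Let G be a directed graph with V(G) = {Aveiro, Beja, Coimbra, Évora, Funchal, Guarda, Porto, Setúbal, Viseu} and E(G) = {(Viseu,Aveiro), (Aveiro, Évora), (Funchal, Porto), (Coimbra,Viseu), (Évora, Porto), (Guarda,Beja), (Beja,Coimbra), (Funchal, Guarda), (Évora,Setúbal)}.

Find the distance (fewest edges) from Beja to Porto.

5

Distance 0: Beja.
Distance 1: Coimbra.
Distance 2: Viseu.
Distance 3: Aveiro.
Distance 4: Évora.
Distance 5: Porto, Setúbal — contains Porto.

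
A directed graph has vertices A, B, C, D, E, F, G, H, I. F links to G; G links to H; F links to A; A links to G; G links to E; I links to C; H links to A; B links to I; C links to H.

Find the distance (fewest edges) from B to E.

6

Distance 0: B.
Distance 1: I.
Distance 2: C.
Distance 3: H.
Distance 4: A.
Distance 5: G.
Distance 6: E — contains E.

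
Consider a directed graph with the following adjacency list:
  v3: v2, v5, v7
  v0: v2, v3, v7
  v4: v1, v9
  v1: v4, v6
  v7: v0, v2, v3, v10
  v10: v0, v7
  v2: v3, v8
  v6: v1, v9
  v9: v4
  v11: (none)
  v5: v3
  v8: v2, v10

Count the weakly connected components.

From v0: component {v0, v2, v3, v5, v7, v8, v10}.
From v1: component {v1, v4, v6, v9}.
From v11: component {v11}.
That's 3 components.

3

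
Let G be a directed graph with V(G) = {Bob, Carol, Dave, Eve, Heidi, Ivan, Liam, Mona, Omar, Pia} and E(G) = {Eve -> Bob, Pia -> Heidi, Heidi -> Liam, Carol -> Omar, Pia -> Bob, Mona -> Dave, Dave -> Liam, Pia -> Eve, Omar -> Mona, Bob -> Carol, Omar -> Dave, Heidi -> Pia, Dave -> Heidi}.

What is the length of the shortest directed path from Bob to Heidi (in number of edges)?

4

Distance 0: Bob.
Distance 1: Carol.
Distance 2: Omar.
Distance 3: Dave, Mona.
Distance 4: Heidi, Liam — contains Heidi.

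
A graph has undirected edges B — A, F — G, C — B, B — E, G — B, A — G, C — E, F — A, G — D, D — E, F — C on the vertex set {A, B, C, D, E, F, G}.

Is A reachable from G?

Explore from G.
Distance 1: reach A, B, D, F.
Found A.

Yes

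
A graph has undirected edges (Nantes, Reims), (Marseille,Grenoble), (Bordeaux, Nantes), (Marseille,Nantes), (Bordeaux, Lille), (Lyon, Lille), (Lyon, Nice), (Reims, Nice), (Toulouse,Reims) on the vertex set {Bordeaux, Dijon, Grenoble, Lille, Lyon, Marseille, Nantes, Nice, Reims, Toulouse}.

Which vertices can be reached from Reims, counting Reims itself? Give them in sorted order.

Start at Reims.
Its neighbours: Nantes, Nice, Toulouse.
Then their neighbours: Bordeaux, Lyon, Marseille.
Then next layer: Grenoble, Lille.
Nothing further is reachable.

Bordeaux, Grenoble, Lille, Lyon, Marseille, Nantes, Nice, Reims, Toulouse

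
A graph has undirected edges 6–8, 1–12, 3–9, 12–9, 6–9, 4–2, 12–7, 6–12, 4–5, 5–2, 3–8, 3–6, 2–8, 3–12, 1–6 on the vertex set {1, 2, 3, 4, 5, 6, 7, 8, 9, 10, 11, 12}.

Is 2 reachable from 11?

No

11 has no edges, so nothing is reachable from it.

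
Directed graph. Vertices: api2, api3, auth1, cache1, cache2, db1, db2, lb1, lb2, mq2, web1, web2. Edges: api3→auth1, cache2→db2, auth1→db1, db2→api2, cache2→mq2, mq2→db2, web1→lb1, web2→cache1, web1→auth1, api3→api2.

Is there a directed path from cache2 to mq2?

Explore from cache2.
Distance 1: reach db2, mq2.
Found mq2.

Yes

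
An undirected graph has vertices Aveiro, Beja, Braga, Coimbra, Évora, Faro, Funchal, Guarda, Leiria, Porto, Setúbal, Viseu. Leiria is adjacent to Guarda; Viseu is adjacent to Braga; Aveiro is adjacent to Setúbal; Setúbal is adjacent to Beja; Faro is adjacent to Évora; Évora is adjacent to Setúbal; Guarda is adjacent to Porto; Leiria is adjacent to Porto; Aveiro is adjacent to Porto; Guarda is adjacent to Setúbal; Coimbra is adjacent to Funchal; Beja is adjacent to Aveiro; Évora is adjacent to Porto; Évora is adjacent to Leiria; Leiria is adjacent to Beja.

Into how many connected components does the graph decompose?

3

From Aveiro: component {Aveiro, Beja, Évora, Faro, Guarda, Leiria, Porto, Setúbal}.
From Braga: component {Braga, Viseu}.
From Coimbra: component {Coimbra, Funchal}.
That's 3 components.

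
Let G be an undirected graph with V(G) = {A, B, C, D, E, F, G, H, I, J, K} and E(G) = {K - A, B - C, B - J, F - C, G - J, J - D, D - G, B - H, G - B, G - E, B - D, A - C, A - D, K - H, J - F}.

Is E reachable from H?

Yes

Explore from H.
Distance 1: reach B, K.
Distance 2: reach A, C, D, G, J.
Distance 3: reach E, F.
Found E.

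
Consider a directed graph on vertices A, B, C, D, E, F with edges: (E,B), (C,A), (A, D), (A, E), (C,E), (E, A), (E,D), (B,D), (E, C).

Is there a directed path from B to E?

No

Explore from B.
Distance 1: reach D.
The search from B is exhausted; no directed path reaches E.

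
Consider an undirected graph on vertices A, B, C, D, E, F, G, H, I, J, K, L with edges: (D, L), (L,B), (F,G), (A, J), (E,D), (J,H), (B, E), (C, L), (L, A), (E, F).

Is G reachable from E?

Explore from E.
Distance 1: reach B, D, F.
Distance 2: reach G, L.
Found G.

Yes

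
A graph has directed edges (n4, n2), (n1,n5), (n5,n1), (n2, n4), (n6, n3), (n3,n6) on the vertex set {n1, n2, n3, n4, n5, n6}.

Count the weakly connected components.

3

From n1: component {n1, n5}.
From n2: component {n2, n4}.
From n3: component {n3, n6}.
That's 3 components.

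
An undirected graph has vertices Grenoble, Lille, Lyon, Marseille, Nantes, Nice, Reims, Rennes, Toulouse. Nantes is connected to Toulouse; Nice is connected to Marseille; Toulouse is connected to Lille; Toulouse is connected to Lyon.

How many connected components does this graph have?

5

From Grenoble: component {Grenoble}.
From Lille: component {Lille, Lyon, Nantes, Toulouse}.
From Marseille: component {Marseille, Nice}.
From Reims: component {Reims}.
From Rennes: component {Rennes}.
That's 5 components.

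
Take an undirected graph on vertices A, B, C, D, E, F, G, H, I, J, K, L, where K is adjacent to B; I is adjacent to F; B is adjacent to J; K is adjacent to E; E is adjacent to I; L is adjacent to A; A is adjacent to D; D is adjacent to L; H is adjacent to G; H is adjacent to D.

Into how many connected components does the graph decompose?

3

From A: component {A, D, G, H, L}.
From B: component {B, E, F, I, J, K}.
From C: component {C}.
That's 3 components.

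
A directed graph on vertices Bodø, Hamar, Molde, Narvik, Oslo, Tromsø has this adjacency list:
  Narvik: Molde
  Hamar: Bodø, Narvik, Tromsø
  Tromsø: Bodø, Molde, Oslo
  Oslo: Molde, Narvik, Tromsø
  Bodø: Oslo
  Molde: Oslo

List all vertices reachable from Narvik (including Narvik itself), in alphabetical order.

Bodø, Molde, Narvik, Oslo, Tromsø

Start at Narvik.
Its neighbours: Molde.
Then their neighbours: Oslo.
Then next layer: Tromsø.
Then next layer: Bodø.
Nothing further is reachable.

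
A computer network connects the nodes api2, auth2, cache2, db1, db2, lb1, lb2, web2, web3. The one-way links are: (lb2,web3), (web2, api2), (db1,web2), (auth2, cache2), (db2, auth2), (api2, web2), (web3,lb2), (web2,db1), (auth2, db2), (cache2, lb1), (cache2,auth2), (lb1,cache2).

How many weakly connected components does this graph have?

From api2: component {api2, db1, web2}.
From auth2: component {auth2, cache2, db2, lb1}.
From lb2: component {lb2, web3}.
That's 3 components.

3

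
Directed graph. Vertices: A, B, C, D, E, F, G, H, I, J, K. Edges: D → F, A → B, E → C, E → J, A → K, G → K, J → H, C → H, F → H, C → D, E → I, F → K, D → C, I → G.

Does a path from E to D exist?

Explore from E.
Distance 1: reach C, I, J.
Distance 2: reach D, G, H.
Found D.

Yes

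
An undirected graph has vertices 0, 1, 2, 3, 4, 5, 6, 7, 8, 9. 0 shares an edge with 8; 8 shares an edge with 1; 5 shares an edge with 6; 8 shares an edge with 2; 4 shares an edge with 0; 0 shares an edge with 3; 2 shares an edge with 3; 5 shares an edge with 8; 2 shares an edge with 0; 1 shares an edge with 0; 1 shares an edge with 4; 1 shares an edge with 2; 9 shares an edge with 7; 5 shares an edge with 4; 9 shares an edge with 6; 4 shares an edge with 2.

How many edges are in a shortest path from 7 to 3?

6

Distance 0: 7.
Distance 1: 9.
Distance 2: 6.
Distance 3: 5.
Distance 4: 4, 8.
Distance 5: 0, 1, 2.
Distance 6: 3 — contains 3.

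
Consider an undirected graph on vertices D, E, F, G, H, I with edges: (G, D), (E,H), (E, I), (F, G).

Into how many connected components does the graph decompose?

2

From D: component {D, F, G}.
From E: component {E, H, I}.
That's 2 components.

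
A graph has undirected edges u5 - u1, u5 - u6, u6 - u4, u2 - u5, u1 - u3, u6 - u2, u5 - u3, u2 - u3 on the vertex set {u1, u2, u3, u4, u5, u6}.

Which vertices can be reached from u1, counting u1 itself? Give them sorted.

Start at u1.
Its neighbours: u3, u5.
Then their neighbours: u2, u6.
Then next layer: u4.
Every vertex is now reached.

u1, u2, u3, u4, u5, u6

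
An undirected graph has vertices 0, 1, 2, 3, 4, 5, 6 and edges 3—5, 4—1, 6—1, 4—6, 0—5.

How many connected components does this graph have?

3

From 0: component {0, 3, 5}.
From 1: component {1, 4, 6}.
From 2: component {2}.
That's 3 components.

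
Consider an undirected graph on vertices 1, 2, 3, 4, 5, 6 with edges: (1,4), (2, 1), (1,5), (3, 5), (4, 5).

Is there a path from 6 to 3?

No

6 has no edges, so nothing is reachable from it.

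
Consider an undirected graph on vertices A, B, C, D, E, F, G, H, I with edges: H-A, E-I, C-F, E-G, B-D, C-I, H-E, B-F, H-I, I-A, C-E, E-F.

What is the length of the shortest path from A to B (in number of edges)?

Distance 0: A.
Distance 1: H, I.
Distance 2: C, E.
Distance 3: F, G.
Distance 4: B — contains B.

4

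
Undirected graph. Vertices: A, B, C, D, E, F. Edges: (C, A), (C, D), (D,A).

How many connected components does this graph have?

From A: component {A, C, D}.
From B: component {B}.
From E: component {E}.
From F: component {F}.
That's 4 components.

4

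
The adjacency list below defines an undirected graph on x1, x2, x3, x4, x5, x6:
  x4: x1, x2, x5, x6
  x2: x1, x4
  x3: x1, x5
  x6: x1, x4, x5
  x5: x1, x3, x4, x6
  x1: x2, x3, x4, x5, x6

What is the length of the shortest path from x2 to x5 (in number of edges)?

2

Distance 0: x2.
Distance 1: x1, x4.
Distance 2: x3, x5, x6 — contains x5.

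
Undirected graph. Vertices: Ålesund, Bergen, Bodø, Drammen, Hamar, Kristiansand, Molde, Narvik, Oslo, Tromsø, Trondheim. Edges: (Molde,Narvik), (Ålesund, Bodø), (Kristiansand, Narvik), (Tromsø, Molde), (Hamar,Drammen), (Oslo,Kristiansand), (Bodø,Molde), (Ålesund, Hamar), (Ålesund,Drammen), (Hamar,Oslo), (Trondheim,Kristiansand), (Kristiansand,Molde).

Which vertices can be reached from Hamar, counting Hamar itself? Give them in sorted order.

Start at Hamar.
Its neighbours: Ålesund, Drammen, Oslo.
Then their neighbours: Bodø, Kristiansand.
Then next layer: Molde, Narvik, Trondheim.
Then next layer: Tromsø.
Nothing further is reachable.

Ålesund, Bodø, Drammen, Hamar, Kristiansand, Molde, Narvik, Oslo, Tromsø, Trondheim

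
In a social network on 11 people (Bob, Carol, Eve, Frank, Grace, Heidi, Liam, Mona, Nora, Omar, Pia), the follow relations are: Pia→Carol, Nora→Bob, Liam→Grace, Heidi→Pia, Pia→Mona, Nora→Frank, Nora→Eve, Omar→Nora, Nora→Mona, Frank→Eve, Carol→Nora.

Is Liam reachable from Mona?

Mona has no outgoing edges, so nothing is reachable from it.

No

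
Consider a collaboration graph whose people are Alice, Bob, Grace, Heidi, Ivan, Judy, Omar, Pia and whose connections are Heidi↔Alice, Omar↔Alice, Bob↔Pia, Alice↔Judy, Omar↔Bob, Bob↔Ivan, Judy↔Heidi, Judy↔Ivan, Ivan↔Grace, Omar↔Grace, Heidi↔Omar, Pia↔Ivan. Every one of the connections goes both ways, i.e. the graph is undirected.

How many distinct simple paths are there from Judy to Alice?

9

Judy–Alice
Judy–Heidi–Alice
Judy–Heidi–Omar–Alice
Judy–Ivan–Bob–Omar–Alice
Judy–Ivan–Bob–Omar–Heidi–Alice
Judy–Ivan–Grace–Omar–Alice
Judy–Ivan–Grace–Omar–Heidi–Alice
Judy–Ivan–Pia–Bob–Omar–Alice
Judy–Ivan–Pia–Bob–Omar–Heidi–Alice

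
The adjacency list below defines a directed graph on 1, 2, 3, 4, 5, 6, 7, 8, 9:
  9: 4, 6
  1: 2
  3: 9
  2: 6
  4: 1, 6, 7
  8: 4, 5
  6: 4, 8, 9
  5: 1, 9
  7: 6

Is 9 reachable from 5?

Explore from 5.
Distance 1: reach 1, 9.
Found 9.

Yes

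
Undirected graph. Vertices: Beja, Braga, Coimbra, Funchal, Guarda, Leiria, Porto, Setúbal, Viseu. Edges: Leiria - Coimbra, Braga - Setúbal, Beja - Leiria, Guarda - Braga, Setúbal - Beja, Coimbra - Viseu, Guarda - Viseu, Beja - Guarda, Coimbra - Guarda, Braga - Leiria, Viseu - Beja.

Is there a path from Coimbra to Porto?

Explore from Coimbra.
Distance 1: reach Guarda, Leiria, Viseu.
Distance 2: reach Beja, Braga.
Distance 3: reach Setúbal.
The search is exhausted without reaching Porto; it lies in a different component.

No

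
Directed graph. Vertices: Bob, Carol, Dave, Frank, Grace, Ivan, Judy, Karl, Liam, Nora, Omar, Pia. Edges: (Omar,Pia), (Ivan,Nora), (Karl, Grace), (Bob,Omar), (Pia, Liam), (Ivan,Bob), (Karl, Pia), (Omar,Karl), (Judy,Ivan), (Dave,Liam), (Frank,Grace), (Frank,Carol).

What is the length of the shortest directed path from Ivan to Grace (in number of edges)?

Distance 0: Ivan.
Distance 1: Bob, Nora.
Distance 2: Omar.
Distance 3: Karl, Pia.
Distance 4: Grace, Liam — contains Grace.

4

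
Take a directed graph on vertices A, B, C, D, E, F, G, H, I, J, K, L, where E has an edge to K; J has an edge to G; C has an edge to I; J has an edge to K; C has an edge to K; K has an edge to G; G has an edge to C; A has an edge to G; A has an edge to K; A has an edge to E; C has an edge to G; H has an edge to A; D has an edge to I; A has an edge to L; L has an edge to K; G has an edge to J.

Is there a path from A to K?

Explore from A.
Distance 1: reach E, G, K, L.
Found K.

Yes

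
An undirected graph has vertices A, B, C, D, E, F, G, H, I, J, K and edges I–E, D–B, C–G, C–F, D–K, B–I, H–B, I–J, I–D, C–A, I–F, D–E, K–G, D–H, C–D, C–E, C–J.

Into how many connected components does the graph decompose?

1

From A: component {A, B, C, D, E, F, G, H, I, J, K}.
That's 1 component.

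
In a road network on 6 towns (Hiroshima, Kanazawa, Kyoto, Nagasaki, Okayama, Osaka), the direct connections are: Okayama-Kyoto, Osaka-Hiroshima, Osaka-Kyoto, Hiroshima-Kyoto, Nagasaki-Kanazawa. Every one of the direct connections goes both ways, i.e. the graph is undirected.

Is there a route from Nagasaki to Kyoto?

Explore from Nagasaki.
Distance 1: reach Kanazawa.
The search is exhausted without reaching Kyoto; it lies in a different component.

No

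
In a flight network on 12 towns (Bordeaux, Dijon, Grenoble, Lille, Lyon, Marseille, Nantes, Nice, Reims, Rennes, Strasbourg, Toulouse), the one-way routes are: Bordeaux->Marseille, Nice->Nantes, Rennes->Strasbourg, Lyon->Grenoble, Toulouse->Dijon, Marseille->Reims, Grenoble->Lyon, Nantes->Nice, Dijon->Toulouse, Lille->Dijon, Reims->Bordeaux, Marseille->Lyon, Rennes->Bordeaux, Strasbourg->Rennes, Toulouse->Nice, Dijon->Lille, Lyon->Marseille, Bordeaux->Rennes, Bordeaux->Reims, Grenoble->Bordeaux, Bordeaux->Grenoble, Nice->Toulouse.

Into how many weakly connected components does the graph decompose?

From Bordeaux: component {Bordeaux, Grenoble, Lyon, Marseille, Reims, Rennes, Strasbourg}.
From Dijon: component {Dijon, Lille, Nantes, Nice, Toulouse}.
That's 2 components.

2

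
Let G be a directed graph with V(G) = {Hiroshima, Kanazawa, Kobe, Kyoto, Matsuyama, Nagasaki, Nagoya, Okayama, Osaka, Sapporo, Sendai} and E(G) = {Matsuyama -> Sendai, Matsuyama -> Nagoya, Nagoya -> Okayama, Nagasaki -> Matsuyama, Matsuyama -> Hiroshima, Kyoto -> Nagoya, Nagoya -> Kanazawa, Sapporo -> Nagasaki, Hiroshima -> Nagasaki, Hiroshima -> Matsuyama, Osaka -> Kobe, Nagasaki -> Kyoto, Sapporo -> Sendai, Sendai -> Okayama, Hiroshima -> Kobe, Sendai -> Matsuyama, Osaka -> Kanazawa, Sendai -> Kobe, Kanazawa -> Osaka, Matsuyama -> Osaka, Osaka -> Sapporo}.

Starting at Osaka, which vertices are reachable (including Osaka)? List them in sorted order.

Start at Osaka.
Its neighbours: Kanazawa, Kobe, Sapporo.
Then their neighbours: Nagasaki, Sendai.
Then next layer: Kyoto, Matsuyama, Okayama.
Then next layer: Hiroshima, Nagoya.
Every vertex is now reached.

Hiroshima, Kanazawa, Kobe, Kyoto, Matsuyama, Nagasaki, Nagoya, Okayama, Osaka, Sapporo, Sendai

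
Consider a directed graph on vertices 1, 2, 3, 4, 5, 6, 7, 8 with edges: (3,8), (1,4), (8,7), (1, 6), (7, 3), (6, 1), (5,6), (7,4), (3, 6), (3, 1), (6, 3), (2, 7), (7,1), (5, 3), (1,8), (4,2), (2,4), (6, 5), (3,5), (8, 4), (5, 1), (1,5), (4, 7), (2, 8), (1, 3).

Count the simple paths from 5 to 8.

5→1→3→8
5→1→4→2→7→3→8
5→1→4→2→8
5→1→4→7→3→8
5→1→6→3→8
5→1→8
5→3→1→4→2→8
5→3→1→8
... and 11 more.

19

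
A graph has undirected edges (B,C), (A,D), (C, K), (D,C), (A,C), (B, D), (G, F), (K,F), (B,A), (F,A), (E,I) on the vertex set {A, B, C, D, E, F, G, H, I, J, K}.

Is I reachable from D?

No

Explore from D.
Distance 1: reach A, B, C.
Distance 2: reach F, K.
Distance 3: reach G.
The search is exhausted without reaching I; it lies in a different component.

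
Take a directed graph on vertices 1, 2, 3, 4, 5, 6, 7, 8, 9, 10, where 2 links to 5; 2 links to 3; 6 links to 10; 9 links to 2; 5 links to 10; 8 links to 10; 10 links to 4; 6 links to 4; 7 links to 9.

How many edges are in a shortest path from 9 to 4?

4

Distance 0: 9.
Distance 1: 2.
Distance 2: 3, 5.
Distance 3: 10.
Distance 4: 4 — contains 4.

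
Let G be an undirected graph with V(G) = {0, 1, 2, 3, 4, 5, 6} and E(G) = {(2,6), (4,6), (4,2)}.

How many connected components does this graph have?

5

From 0: component {0}.
From 1: component {1}.
From 2: component {2, 4, 6}.
From 3: component {3}.
From 5: component {5}.
That's 5 components.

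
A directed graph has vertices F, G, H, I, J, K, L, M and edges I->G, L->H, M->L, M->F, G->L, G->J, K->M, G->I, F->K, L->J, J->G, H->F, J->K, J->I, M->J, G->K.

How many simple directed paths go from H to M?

1

H→F→K→M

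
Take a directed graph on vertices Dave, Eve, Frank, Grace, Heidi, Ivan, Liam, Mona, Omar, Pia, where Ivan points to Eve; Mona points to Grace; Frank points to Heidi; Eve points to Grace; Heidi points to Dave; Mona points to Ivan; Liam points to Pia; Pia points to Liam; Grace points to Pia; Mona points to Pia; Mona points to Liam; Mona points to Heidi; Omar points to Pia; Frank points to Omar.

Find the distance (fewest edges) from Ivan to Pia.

Distance 0: Ivan.
Distance 1: Eve.
Distance 2: Grace.
Distance 3: Pia — contains Pia.

3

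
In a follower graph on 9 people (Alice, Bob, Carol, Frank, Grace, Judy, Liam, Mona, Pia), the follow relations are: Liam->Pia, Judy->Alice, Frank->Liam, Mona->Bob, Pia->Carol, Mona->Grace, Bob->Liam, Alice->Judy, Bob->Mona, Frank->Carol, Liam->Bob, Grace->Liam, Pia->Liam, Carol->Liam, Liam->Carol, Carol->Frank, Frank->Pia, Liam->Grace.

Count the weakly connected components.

2

From Alice: component {Alice, Judy}.
From Bob: component {Bob, Carol, Frank, Grace, Liam, Mona, Pia}.
That's 2 components.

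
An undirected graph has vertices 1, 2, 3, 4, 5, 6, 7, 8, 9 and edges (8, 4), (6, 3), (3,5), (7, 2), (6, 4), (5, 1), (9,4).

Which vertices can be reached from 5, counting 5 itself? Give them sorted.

Start at 5.
Its neighbours: 1, 3.
Then their neighbours: 6.
Then next layer: 4.
Then next layer: 8, 9.
Nothing further is reachable.

1, 3, 4, 5, 6, 8, 9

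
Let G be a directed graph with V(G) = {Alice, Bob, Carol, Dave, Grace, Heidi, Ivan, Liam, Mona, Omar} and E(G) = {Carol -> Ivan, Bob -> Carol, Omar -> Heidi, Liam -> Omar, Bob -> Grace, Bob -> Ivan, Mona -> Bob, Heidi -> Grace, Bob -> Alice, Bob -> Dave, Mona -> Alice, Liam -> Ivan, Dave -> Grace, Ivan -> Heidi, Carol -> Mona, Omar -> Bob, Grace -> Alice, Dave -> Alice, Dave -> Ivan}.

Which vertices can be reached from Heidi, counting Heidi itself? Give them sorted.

Alice, Grace, Heidi

Start at Heidi.
Its neighbours: Grace.
Then their neighbours: Alice.
Nothing further is reachable.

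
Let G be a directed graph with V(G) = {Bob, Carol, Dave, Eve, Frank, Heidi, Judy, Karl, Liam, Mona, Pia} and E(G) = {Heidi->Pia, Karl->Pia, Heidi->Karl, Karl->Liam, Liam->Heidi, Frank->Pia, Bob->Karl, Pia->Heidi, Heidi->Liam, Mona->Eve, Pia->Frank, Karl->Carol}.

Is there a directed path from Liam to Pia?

Explore from Liam.
Distance 1: reach Heidi.
Distance 2: reach Karl, Pia.
Found Pia.

Yes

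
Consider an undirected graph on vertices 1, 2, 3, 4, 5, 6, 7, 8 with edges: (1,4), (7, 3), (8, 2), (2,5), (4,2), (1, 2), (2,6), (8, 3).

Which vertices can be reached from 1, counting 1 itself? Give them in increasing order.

1, 2, 3, 4, 5, 6, 7, 8

Start at 1.
Its neighbours: 2, 4.
Then their neighbours: 5, 6, 8.
Then next layer: 3.
Then next layer: 7.
Every vertex is now reached.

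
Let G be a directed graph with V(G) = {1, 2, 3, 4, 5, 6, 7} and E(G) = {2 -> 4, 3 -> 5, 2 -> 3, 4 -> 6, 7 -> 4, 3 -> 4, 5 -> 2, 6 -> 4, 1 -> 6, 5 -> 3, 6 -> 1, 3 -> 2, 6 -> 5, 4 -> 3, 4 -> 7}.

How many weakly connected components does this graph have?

From 1: component {1, 2, 3, 4, 5, 6, 7}.
That's 1 component.

1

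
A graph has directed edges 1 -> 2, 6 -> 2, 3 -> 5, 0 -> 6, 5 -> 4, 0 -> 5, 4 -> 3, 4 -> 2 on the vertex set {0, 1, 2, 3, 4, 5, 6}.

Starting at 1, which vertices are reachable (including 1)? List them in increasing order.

Start at 1.
Its neighbours: 2.
Nothing further is reachable.

1, 2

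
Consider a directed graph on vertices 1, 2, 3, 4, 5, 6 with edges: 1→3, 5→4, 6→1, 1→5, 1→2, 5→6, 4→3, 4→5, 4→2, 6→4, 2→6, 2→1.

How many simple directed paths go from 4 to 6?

4→2→1→5→6
4→2→6
4→5→6

3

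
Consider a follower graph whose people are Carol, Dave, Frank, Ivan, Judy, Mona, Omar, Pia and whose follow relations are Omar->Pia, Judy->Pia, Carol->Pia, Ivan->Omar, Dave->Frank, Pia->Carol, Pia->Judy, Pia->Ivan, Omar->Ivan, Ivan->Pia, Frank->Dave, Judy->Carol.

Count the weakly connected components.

3

From Carol: component {Carol, Ivan, Judy, Omar, Pia}.
From Dave: component {Dave, Frank}.
From Mona: component {Mona}.
That's 3 components.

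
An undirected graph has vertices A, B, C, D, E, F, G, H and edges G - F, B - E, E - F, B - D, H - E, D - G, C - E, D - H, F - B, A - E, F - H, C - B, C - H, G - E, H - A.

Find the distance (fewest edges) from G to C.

Distance 0: G.
Distance 1: D, E, F.
Distance 2: A, B, C, H — contains C.

2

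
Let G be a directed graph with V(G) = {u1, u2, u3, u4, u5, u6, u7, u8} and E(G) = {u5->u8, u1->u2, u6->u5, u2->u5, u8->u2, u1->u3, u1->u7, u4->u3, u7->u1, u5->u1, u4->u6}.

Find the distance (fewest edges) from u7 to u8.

Distance 0: u7.
Distance 1: u1.
Distance 2: u2, u3.
Distance 3: u5.
Distance 4: u8 — contains u8.

4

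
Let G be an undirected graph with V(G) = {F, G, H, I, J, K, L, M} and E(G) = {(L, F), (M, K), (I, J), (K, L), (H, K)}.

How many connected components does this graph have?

From F: component {F, H, K, L, M}.
From G: component {G}.
From I: component {I, J}.
That's 3 components.

3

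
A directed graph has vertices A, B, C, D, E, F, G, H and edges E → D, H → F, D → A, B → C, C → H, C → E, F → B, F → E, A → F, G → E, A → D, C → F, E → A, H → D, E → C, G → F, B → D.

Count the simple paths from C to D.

C→E→A→D
C→E→A→F→B→D
C→E→D
C→F→B→D
C→F→E→A→D
C→F→E→D
C→H→D
C→H→F→B→D
C→H→F→E→A→D
C→H→F→E→D

10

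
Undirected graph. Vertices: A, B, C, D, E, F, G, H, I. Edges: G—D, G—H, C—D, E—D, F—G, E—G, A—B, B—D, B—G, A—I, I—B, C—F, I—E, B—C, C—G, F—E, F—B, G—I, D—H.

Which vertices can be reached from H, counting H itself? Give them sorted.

A, B, C, D, E, F, G, H, I

Start at H.
Its neighbours: D, G.
Then their neighbours: B, C, E, F, I.
Then next layer: A.
Every vertex is now reached.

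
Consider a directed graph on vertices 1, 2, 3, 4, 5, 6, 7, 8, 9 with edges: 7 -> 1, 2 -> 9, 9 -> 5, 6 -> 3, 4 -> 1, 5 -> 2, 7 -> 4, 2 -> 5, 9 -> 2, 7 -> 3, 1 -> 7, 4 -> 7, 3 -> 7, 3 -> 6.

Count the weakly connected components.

3

From 1: component {1, 3, 4, 6, 7}.
From 2: component {2, 5, 9}.
From 8: component {8}.
That's 3 components.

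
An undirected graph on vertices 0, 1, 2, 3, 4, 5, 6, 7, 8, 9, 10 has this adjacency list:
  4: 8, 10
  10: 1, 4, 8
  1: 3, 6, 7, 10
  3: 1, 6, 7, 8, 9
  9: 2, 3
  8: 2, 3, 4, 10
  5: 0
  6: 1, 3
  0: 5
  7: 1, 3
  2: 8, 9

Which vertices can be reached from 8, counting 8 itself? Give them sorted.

Start at 8.
Its neighbours: 2, 3, 4, 10.
Then their neighbours: 1, 6, 7, 9.
Nothing further is reachable.

1, 2, 3, 4, 6, 7, 8, 9, 10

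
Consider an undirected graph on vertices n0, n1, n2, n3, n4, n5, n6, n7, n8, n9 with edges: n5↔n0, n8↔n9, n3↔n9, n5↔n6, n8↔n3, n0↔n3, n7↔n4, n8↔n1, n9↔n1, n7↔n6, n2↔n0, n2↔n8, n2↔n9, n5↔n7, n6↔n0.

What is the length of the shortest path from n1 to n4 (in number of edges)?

6

Distance 0: n1.
Distance 1: n8, n9.
Distance 2: n2, n3.
Distance 3: n0.
Distance 4: n5, n6.
Distance 5: n7.
Distance 6: n4 — contains n4.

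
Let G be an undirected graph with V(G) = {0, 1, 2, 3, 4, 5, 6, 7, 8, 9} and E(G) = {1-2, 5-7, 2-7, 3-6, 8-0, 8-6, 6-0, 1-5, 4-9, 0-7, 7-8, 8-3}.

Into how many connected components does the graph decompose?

2

From 0: component {0, 1, 2, 3, 5, 6, 7, 8}.
From 4: component {4, 9}.
That's 2 components.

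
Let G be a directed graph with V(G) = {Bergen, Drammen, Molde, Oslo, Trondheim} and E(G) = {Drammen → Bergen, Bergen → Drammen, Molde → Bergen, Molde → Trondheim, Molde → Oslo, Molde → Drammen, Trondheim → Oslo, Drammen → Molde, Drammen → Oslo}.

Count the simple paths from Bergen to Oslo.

Bergen→Drammen→Molde→Oslo
Bergen→Drammen→Molde→Trondheim→Oslo
Bergen→Drammen→Oslo

3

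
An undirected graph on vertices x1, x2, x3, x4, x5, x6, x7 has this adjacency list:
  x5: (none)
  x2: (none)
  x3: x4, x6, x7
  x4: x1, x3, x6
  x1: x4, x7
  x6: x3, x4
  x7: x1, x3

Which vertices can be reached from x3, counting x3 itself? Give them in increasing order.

x1, x3, x4, x6, x7

Start at x3.
Its neighbours: x4, x6, x7.
Then their neighbours: x1.
Nothing further is reachable.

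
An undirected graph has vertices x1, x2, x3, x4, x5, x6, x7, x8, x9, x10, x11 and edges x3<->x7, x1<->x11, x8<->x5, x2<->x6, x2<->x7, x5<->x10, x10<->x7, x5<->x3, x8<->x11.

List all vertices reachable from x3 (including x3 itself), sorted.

Start at x3.
Its neighbours: x5, x7.
Then their neighbours: x2, x8, x10.
Then next layer: x6, x11.
Then next layer: x1.
Nothing further is reachable.

x1, x2, x3, x5, x6, x7, x8, x10, x11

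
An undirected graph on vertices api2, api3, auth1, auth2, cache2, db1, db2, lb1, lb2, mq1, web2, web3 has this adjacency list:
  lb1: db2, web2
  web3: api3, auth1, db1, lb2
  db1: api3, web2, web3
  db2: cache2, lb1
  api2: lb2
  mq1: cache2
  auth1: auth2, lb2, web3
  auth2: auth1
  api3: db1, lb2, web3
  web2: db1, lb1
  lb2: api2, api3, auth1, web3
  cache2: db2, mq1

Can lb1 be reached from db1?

Yes

Explore from db1.
Distance 1: reach api3, web2, web3.
Distance 2: reach auth1, lb1, lb2.
Found lb1.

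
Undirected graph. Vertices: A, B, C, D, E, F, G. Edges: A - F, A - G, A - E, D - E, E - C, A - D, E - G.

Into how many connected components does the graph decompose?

From A: component {A, C, D, E, F, G}.
From B: component {B}.
That's 2 components.

2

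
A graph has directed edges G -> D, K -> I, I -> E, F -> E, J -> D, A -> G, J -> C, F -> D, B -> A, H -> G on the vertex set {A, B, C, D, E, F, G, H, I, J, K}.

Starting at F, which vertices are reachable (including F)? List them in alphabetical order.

Start at F.
Its neighbours: D, E.
Nothing further is reachable.

D, E, F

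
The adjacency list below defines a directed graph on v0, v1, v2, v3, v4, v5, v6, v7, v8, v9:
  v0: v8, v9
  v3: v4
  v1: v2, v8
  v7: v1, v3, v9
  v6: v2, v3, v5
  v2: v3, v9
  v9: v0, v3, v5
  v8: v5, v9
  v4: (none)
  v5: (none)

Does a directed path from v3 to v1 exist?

No

Explore from v3.
Distance 1: reach v4.
The search from v3 is exhausted; no directed path reaches v1.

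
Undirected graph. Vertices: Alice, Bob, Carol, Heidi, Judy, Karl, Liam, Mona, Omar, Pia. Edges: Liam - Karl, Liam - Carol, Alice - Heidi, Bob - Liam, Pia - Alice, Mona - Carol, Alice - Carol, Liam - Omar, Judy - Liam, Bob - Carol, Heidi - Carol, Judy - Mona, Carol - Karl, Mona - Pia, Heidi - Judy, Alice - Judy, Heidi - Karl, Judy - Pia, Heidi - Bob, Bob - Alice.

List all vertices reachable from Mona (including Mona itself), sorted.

Start at Mona.
Its neighbours: Carol, Judy, Pia.
Then their neighbours: Alice, Bob, Heidi, Karl, Liam.
Then next layer: Omar.
Every vertex is now reached.

Alice, Bob, Carol, Heidi, Judy, Karl, Liam, Mona, Omar, Pia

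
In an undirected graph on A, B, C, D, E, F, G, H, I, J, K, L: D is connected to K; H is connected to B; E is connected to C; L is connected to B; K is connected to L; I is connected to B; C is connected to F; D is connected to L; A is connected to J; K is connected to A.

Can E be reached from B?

No

Explore from B.
Distance 1: reach H, I, L.
Distance 2: reach D, K.
Distance 3: reach A.
Distance 4: reach J.
The search is exhausted without reaching E; it lies in a different component.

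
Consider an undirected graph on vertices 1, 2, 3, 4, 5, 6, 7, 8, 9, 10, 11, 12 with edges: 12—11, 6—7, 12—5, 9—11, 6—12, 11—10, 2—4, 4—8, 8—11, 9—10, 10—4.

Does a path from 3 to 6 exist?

No

3 has no edges, so nothing is reachable from it.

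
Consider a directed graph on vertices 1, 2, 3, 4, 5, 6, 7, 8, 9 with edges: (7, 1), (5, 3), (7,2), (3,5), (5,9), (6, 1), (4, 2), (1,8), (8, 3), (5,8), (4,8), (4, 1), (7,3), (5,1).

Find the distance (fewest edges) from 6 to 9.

5

Distance 0: 6.
Distance 1: 1.
Distance 2: 8.
Distance 3: 3.
Distance 4: 5.
Distance 5: 9 — contains 9.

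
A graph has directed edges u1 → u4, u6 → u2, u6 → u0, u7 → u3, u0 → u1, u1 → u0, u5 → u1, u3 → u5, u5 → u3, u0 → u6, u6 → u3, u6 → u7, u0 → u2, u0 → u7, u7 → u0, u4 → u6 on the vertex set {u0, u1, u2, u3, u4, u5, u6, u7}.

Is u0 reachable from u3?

Yes

Explore from u3.
Distance 1: reach u5.
Distance 2: reach u1.
Distance 3: reach u0, u4.
Found u0.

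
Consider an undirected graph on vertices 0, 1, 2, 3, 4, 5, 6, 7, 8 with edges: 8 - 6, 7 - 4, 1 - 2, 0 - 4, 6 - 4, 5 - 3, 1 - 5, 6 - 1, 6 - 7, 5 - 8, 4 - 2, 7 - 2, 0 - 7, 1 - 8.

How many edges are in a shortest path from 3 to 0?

Distance 0: 3.
Distance 1: 5.
Distance 2: 1, 8.
Distance 3: 2, 6.
Distance 4: 4, 7.
Distance 5: 0 — contains 0.

5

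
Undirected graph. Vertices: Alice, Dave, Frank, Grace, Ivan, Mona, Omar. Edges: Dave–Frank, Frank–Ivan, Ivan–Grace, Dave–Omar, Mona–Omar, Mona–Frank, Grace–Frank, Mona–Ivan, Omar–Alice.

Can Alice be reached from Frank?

Yes

Explore from Frank.
Distance 1: reach Dave, Grace, Ivan, Mona.
Distance 2: reach Omar.
Distance 3: reach Alice.
Found Alice.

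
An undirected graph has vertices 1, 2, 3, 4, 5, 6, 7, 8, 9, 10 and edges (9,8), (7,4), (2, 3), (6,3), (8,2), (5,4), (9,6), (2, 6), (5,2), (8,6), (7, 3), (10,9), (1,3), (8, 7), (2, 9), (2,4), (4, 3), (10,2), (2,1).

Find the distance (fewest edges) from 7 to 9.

2

Distance 0: 7.
Distance 1: 3, 4, 8.
Distance 2: 1, 2, 5, 6, 9 — contains 9.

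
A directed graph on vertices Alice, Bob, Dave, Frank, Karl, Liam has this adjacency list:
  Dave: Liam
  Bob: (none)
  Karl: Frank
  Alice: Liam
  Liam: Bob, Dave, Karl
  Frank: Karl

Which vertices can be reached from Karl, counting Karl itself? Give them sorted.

Frank, Karl

Start at Karl.
Its neighbours: Frank.
Nothing further is reachable.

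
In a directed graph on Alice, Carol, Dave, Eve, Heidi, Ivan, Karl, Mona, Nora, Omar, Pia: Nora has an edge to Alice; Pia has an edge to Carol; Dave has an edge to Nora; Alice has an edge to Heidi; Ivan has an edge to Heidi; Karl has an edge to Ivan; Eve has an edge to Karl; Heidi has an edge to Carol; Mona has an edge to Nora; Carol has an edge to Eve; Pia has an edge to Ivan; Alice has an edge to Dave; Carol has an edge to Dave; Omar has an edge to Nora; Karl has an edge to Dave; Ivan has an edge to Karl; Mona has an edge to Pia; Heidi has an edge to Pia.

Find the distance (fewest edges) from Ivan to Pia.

Distance 0: Ivan.
Distance 1: Heidi, Karl.
Distance 2: Carol, Dave, Pia — contains Pia.

2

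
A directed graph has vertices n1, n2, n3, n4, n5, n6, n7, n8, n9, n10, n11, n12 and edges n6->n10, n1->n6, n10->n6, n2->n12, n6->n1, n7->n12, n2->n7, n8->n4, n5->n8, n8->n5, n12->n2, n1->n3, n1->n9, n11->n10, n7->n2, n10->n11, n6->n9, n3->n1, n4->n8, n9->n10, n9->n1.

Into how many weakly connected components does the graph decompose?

3

From n1: component {n1, n3, n6, n9, n10, n11}.
From n2: component {n2, n7, n12}.
From n4: component {n4, n5, n8}.
That's 3 components.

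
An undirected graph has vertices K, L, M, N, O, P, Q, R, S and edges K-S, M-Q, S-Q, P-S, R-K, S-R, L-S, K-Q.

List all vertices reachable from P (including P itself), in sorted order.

K, L, M, P, Q, R, S

Start at P.
Its neighbours: S.
Then their neighbours: K, L, Q, R.
Then next layer: M.
Nothing further is reachable.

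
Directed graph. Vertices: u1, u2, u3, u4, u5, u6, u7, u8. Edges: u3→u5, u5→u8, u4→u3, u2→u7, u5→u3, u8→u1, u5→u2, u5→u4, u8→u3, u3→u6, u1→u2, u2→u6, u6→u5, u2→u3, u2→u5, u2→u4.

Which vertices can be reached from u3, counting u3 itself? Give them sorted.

Start at u3.
Its neighbours: u5, u6.
Then their neighbours: u2, u4, u8.
Then next layer: u1, u7.
Every vertex is now reached.

u1, u2, u3, u4, u5, u6, u7, u8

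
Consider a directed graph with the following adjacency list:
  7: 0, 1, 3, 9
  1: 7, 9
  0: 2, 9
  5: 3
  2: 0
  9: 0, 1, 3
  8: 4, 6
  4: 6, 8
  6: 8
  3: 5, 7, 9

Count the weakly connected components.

2

From 0: component {0, 1, 2, 3, 5, 7, 9}.
From 4: component {4, 6, 8}.
That's 2 components.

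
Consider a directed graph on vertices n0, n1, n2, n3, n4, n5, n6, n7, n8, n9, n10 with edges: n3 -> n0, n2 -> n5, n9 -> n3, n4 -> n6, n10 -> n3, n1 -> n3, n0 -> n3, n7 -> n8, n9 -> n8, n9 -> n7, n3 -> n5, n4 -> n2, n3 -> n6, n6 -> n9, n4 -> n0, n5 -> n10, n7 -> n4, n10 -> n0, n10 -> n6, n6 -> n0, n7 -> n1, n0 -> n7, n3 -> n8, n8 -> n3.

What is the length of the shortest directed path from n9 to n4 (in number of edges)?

2

Distance 0: n9.
Distance 1: n3, n7, n8.
Distance 2: n0, n1, n4, n5, n6 — contains n4.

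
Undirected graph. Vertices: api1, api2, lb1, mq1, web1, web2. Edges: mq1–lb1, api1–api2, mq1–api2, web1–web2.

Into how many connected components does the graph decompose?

From api1: component {api1, api2, lb1, mq1}.
From web1: component {web1, web2}.
That's 2 components.

2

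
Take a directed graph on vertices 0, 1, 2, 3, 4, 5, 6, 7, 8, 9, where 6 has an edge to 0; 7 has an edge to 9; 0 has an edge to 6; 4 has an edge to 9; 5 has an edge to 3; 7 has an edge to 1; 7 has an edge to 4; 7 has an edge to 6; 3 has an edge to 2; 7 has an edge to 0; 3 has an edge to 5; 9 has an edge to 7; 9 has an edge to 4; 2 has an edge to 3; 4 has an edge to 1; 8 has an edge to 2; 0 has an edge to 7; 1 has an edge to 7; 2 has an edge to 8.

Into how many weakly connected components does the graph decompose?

From 0: component {0, 1, 4, 6, 7, 9}.
From 2: component {2, 3, 5, 8}.
That's 2 components.

2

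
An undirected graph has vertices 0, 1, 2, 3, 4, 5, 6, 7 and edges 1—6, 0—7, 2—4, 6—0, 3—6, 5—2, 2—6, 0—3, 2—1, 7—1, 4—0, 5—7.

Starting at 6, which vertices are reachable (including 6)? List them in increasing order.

Start at 6.
Its neighbours: 0, 1, 2, 3.
Then their neighbours: 4, 5, 7.
Every vertex is now reached.

0, 1, 2, 3, 4, 5, 6, 7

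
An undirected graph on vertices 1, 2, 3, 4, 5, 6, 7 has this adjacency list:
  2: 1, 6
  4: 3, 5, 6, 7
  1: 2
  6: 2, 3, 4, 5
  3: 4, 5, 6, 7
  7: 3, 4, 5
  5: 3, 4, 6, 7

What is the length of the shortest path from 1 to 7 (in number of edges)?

Distance 0: 1.
Distance 1: 2.
Distance 2: 6.
Distance 3: 3, 4, 5.
Distance 4: 7 — contains 7.

4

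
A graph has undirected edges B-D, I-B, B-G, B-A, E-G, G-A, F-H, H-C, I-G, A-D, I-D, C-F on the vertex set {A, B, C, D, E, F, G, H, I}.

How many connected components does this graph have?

2

From A: component {A, B, D, E, G, I}.
From C: component {C, F, H}.
That's 2 components.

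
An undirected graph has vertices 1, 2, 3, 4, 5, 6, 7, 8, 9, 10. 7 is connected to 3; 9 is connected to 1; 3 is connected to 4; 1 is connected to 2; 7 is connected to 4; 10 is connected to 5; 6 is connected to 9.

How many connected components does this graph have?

From 1: component {1, 2, 6, 9}.
From 3: component {3, 4, 7}.
From 5: component {5, 10}.
From 8: component {8}.
That's 4 components.

4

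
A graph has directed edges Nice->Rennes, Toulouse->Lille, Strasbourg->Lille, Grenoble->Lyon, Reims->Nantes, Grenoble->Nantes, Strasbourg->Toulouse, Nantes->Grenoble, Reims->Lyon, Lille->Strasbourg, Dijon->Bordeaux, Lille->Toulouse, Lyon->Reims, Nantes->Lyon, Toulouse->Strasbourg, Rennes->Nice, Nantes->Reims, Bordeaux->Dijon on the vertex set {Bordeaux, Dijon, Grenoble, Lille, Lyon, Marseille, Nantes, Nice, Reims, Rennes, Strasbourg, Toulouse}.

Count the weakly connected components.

5

From Bordeaux: component {Bordeaux, Dijon}.
From Grenoble: component {Grenoble, Lyon, Nantes, Reims}.
From Lille: component {Lille, Strasbourg, Toulouse}.
From Marseille: component {Marseille}.
From Nice: component {Nice, Rennes}.
That's 5 components.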